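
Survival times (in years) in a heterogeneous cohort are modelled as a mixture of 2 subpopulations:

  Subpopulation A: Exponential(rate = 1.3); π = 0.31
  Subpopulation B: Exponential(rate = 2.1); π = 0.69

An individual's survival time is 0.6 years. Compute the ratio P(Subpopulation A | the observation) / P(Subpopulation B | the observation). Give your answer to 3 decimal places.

Posterior odds = (π_i f_i(x)) / (π_j f_j(x)); the normalising sum cancels.
Component likelihoods at x = 0.6 years:
  f_A = 0.595928
  f_B = 0.595673
Odds = (0.31/0.69) × (0.595928/0.595673) = 0.449275 × 1.00043 ≈ 0.449

0.449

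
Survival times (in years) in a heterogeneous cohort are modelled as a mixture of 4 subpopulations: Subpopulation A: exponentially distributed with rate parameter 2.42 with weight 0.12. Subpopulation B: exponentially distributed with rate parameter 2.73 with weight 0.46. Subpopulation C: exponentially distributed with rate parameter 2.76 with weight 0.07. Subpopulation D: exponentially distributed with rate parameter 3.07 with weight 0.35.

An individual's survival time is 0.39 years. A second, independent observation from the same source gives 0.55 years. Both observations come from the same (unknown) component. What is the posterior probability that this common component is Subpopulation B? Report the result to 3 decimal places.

0.471

Posterior ∝ prior × likelihood, so P(k | x) ∝ π_k f_k(x); normalise over all components.
Since both observations come from the same component, the likelihood for component k is f_k(x₁)·f_k(x₂).
  f_A = [0.941734] × [0.639395] = 0.60214
  f_B = [0.941389] × [0.608232] = 0.572583
  f_C = [0.940664] × [0.604853] = 0.568964
  f_D = [0.927166] × [0.567325] = 0.526005
Weight by the priors:
  π_A·f_A = 0.12 × 0.60214 = 0.0722568
  π_B·f_B = 0.46 × 0.572583 = 0.263388
  π_C·f_C = 0.07 × 0.568964 = 0.0398275
  π_D·f_D = 0.35 × 0.526005 = 0.184102
Denominator: 0.0722568 + 0.263388 + 0.0398275 + 0.184102 = 0.559574
P(Subpopulation B | x₁,x₂) ≈ 0.471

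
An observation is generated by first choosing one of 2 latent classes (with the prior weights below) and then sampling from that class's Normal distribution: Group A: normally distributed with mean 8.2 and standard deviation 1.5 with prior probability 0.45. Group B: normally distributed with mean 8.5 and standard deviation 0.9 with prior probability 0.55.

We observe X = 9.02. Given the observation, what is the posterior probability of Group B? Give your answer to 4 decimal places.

The responsibility of component k is π_k f_k(x) divided by Σ_j π_j f_j(x).
Evaluate each component's likelihood at the observed value:
  p_A = 0.229048
  p_B = 0.375127
Unnormalised posteriors:
  π_A·p_A = 0.45 × 0.229048 = 0.103071
  π_B·p_B = 0.55 × 0.375127 = 0.20632
Normaliser: 0.103071 + 0.20632 = 0.309391
P(Group B | x) = 0.20632 / 0.309391 ≈ 0.6669

0.6669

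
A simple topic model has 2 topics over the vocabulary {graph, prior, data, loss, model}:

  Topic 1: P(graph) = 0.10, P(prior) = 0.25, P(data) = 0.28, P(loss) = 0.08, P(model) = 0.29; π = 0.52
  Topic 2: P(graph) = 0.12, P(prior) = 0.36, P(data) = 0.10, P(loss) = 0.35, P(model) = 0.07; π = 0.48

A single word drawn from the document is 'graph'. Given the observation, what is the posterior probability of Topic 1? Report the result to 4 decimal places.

P(component k | x) = w_k·f_k(x) / marginal(x), where marginal(x) = Σ_j w_j·f_j(x).
Evaluate each component's likelihood at the observed value:
  L_1 = P(graph | comp) = 0.10
  L_2 = P(graph | comp) = 0.12
Unnormalised posteriors:
  w_1·L_1 = 0.52 × 0.1 = 0.052
  w_2·L_2 = 0.48 × 0.12 = 0.0576
Denominator: 0.052 + 0.0576 = 0.1096
P(Topic 1 | x) = 0.052 / 0.1096 ≈ 0.4745

0.4745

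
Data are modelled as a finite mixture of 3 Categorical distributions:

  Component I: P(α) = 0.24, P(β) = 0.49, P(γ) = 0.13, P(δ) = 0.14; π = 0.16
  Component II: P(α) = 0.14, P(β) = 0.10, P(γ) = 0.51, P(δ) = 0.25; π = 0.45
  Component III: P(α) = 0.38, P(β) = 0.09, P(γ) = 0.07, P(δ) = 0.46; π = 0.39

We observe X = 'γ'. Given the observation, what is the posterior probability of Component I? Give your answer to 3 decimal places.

0.075

Posterior ∝ prior × likelihood, so P(k | x) ∝ π_k f_k(x); normalise over all components.
Evaluate each component's likelihood at the observed value:
  L_I = 0.13
  L_II = 0.51
  L_III = 0.07
Weight by the priors:
  π_I·L_I = 0.16 × 0.13 = 0.0208
  π_II·L_II = 0.45 × 0.51 = 0.2295
  π_III·L_III = 0.39 × 0.07 = 0.0273
Normaliser: 0.0208 + 0.2295 + 0.0273 = 0.2776
Responsibility of Component I: 0.0208 / 0.2776 ≈ 0.075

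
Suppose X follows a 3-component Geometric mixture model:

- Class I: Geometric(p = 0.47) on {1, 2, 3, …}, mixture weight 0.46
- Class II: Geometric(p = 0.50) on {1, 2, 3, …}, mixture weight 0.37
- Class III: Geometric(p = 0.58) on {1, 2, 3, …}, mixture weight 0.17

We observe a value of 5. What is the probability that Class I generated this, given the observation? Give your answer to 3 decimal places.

By Bayes' theorem, P(k | x) = w_k f_k(x) / Σ_j w_j f_j(x).
Evaluate each component's likelihood at the observed value:
  f_I = 0.0370853
  f_II = 0.03125
  f_III = 0.0180478
Multiply by the mixture weights:
  w_I·f_I = 0.46 × 0.0370853 = 0.0170592
  w_II·f_II = 0.37 × 0.03125 = 0.0115625
  w_III·f_III = 0.17 × 0.0180478 = 0.00306813
Normaliser: 0.0170592 + 0.0115625 + 0.00306813 = 0.0316899
P(Class I | x) = 0.0170592 / 0.0316899 ≈ 0.538

0.538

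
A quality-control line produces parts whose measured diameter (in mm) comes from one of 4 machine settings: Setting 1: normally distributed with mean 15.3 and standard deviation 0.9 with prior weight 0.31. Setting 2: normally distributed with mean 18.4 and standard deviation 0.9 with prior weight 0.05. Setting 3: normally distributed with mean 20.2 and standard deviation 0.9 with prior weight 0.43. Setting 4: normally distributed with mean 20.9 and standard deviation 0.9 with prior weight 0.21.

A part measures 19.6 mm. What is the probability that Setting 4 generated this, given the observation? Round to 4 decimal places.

Posterior ∝ prior × likelihood, so P(k | x) ∝ π_k f_k(x); normalise over all components.
Component likelihoods at x = 19.6 mm:
  p_1 = (1/(0.9·√(2π)))·exp(−(19.6−15.3)²/(2·0.9²)) = 0.443269·exp(-11.41358) = 4.89568e-06
  p_2 = (1/(0.9·√(2π)))·exp(−(19.6−18.4)²/(2·0.9²)) = 0.443269·exp(-0.88889) = 0.182233
  p_3 = (1/(0.9·√(2π)))·exp(−(19.6−20.2)²/(2·0.9²)) = 0.443269·exp(-0.22222) = 0.354942
  p_4 = (1/(0.9·√(2π)))·exp(−(19.6−20.9)²/(2·0.9²)) = 0.443269·exp(-1.04321) = 0.156173
Multiply by the mixture weights:
  π_1·p_1 = 0.31 × 4.89568e-06 = 1.51766e-06
  π_2·p_2 = 0.05 × 0.182233 = 0.00911167
  π_3·p_3 = 0.43 × 0.354942 = 0.152625
  π_4·p_4 = 0.21 × 0.156173 = 0.0327964
Marginal: 1.51766e-06 + 0.00911167 + 0.152625 + 0.0327964 = 0.194535
P(Setting 4 | the observation) ≈ 0.1686

0.1686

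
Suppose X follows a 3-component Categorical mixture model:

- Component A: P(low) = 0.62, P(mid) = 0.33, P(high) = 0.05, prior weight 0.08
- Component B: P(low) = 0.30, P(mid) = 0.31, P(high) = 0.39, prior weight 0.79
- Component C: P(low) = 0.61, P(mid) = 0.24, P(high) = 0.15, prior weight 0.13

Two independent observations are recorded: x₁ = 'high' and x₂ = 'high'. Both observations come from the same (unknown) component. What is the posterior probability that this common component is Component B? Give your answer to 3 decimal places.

By Bayes' theorem, P(k | x) = π_k f_k(x) / Σ_j π_j f_j(x).
Since both observations come from the same component, the likelihood for component k is f_k(x₁)·f_k(x₂).
  f_A = [0.05] × [0.05] = 0.0025
  f_B = [0.39] × [0.39] = 0.1521
  f_C = [0.15] × [0.15] = 0.0225
Prior × likelihood for each component:
  π_A·f_A = 0.08 × 0.0025 = 0.0002
  π_B·f_B = 0.79 × 0.1521 = 0.120159
  π_C·f_C = 0.13 × 0.0225 = 0.002925
Marginal: 0.0002 + 0.120159 + 0.002925 = 0.123284
P(Component B | x₁, x₂) ≈ 0.975

0.975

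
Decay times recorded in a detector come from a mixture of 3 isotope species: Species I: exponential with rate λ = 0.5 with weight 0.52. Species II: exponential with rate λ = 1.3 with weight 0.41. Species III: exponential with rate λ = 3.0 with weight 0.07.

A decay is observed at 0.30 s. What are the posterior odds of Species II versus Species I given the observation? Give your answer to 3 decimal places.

1.613

Posterior odds = (P(Z=i) f_i(x)) / (P(Z=j) f_j(x)); the normalising sum cancels.
Exponential densities:
  f_I = 0.5·e^(−0.5·0.30) = 0.5·e^(−0.1500) = 0.430354
  f_II = 1.3·e^(−1.3·0.30) = 1.3·e^(−0.3900) = 0.880174
  f_III = 3.0·e^(−3.0·0.30) = 3.0·e^(−0.9000) = 1.21971
Posterior odds = (P(Z=II)·f_II) / (P(Z=I)·f_I) = (0.41·0.880174) / (0.52·0.430354) = 0.360871 / 0.223784 ≈ 1.613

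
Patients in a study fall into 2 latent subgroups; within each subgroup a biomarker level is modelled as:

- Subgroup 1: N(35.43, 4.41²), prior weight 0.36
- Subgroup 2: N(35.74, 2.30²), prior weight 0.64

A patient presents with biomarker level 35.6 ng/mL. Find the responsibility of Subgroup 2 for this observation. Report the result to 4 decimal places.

P(component k | x) = π_k·f_k(x) / marginal(x), where marginal(x) = Σ_j π_j·f_j(x).
Normal densities:
  f_1 = 0.0903959
  f_2 = 0.173132
Weight by the priors:
  π_1·f_1 = 0.36 × 0.0903959 = 0.0325425
  π_2·f_2 = 0.64 × 0.173132 = 0.110805
Denominator: 0.0325425 + 0.110805 = 0.143347
P(Subgroup 2 | the observation) = 0.110805 / 0.143347 ≈ 0.7730

0.7730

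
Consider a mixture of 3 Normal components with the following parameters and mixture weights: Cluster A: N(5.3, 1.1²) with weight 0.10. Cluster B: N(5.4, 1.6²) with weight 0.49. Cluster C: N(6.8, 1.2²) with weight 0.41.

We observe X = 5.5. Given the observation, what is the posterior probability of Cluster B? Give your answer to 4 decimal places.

0.5224

P(component k | x) = π_k·f_k(x) / marginal(x), where marginal(x) = Σ_j π_j·f_j(x).
Normal densities:
  f_A = (1/(1.1·√(2π)))·exp(−(5.5−5.3)²/(2·1.1²)) = 0.362675·exp(-0.01653) = 0.356729
  f_B = (1/(1.6·√(2π)))·exp(−(5.5−5.4)²/(2·1.6²)) = 0.249339·exp(-0.00195) = 0.248852
  f_C = (1/(1.2·√(2π)))·exp(−(5.5−6.8)²/(2·1.2²)) = 0.332452·exp(-0.58681) = 0.184877
Unnormalised posteriors:
  π_A·f_A = 0.10 × 0.356729 = 0.0356729
  π_B·f_B = 0.49 × 0.248852 = 0.121938
  π_C·f_C = 0.41 × 0.184877 = 0.0757995
Evidence: 0.0356729 + 0.121938 + 0.0757995 = 0.23341
So the posterior for Cluster B is 0.121938 / 0.23341 ≈ 0.5224.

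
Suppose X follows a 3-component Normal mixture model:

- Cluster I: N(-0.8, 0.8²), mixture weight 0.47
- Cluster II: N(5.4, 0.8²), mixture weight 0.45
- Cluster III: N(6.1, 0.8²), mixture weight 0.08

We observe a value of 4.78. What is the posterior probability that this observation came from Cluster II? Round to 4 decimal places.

0.9420

The responsibility of component k is π_k f_k(x) divided by Σ_j π_j f_j(x).
Component likelihoods at x = 4.78:
  L_I = (1/(0.8·√(2π)))·exp(−(4.78−-0.8)²/(2·0.8²)) = 0.498678·exp(-24.32531) = 1.35979e-11
  L_II = (1/(0.8·√(2π)))·exp(−(4.78−5.4)²/(2·0.8²)) = 0.498678·exp(-0.30031) = 0.369314
  L_III = (1/(0.8·√(2π)))·exp(−(4.78−6.1)²/(2·0.8²)) = 0.498678·exp(-1.36125) = 0.127831
Multiply by the mixture weights:
  π_I·L_I = 0.47 × 1.35979e-11 = 6.391e-12
  π_II·L_II = 0.45 × 0.369314 = 0.166191
  π_III·L_III = 0.08 × 0.127831 = 0.0102265
Sum: 6.391e-12 + 0.166191 + 0.0102265 = 0.176418
So the posterior for Cluster II is 0.166191 / 0.176418 ≈ 0.9420.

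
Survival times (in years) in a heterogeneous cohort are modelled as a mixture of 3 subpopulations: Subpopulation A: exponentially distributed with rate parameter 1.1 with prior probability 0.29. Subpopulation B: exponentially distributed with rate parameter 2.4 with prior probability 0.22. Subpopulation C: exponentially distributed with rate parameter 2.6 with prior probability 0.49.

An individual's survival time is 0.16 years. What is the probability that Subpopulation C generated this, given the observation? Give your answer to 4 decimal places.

P(component k | x) = w_k·f_k(x) / marginal(x), where marginal(x) = Σ_j w_j·f_j(x).
Exponential densities:
  L_A = 0.92248
  L_B = 1.63472
  L_C = 1.71517
Weight by the priors:
  w_A·L_A = 0.29 × 0.92248 = 0.267519
  w_B·L_B = 0.22 × 1.63472 = 0.359637
  w_C·L_C = 0.49 × 1.71517 = 0.840433
Evidence: 0.267519 + 0.359637 + 0.840433 = 1.46759
So the posterior for Subpopulation C is 0.840433 / 1.46759 ≈ 0.5727.

0.5727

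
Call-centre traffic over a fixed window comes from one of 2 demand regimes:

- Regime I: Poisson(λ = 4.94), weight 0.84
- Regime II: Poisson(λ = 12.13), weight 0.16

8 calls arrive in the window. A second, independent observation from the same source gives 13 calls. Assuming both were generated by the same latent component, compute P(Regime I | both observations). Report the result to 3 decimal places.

0.056

The responsibility of component k is π_k f_k(x) divided by Σ_j π_j f_j(x).
Since both observations come from the same component, the likelihood for component k is f_k(x₁)·f_k(x₂).
  L_I = [0.0629333] × [0.00119882] = 7.54459e-05
  L_II = [0.0627153] × [0.106639] = 0.00668793
Unnormalised posteriors:
  π_I·L_I = 0.84 × 7.54459e-05 = 6.33746e-05
  π_II·L_II = 0.16 × 0.00668793 = 0.00107007
Evidence: 6.33746e-05 + 0.00107007 = 0.00113344
P(Regime I | x₁,x₂) ≈ 0.056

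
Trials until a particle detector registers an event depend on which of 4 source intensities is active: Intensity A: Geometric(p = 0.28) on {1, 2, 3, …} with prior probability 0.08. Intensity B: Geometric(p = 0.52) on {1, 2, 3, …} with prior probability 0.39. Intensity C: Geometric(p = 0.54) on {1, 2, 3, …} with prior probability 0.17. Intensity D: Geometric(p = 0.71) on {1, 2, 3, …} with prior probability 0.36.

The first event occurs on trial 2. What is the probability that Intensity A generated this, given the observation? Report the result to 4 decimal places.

0.0702

Apply Bayes' rule: the posterior for each component is proportional to its prior times its likelihood at x.
Component likelihoods at x = 2:
  p_A = 0.2016
  p_B = 0.2496
  p_C = 0.2484
  p_D = 0.2059
Multiply by the mixture weights:
  π_A·p_A = 0.08 × 0.2016 = 0.016128
  π_B·p_B = 0.39 × 0.2496 = 0.097344
  π_C·p_C = 0.17 × 0.2484 = 0.042228
  π_D·p_D = 0.36 × 0.2059 = 0.074124
Marginal: 0.016128 + 0.097344 + 0.042228 + 0.074124 = 0.229824
Responsibility of Intensity A: 0.016128 / 0.229824 ≈ 0.0702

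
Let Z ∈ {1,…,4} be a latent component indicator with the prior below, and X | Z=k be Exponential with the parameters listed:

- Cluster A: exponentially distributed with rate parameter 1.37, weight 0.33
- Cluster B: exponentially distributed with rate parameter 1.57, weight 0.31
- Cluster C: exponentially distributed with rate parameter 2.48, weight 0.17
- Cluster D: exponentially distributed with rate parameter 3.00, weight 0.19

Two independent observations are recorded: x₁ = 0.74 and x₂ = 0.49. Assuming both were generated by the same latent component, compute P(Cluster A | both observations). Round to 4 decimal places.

0.3613

The responsibility of component k is P(Z=k) f_k(x) divided by Σ_j P(Z=j) f_j(x).
Since both observations come from the same component, the likelihood for component k is f_k(x₁)·f_k(x₂).
  L_A = [1.37·e^(−1.37·0.74) = 1.37·e^(−1.0138) = 0.497087] × [0.70013] = 0.348026
  L_B = [1.57·e^(−1.57·0.74) = 1.57·e^(−1.1618) = 0.491288] × [0.72744] = 0.357382
  L_C = [2.48·e^(−2.48·0.74) = 2.48·e^(−1.8352) = 0.395762] × [0.735694] = 0.29116
  L_D = [3.00·e^(−3.00·0.74) = 3.00·e^(−2.2200) = 0.325827] × [0.689776] = 0.224748
Weight by the priors:
  P(Z=A)·L_A = 0.33 × 0.348026 = 0.114849
  P(Z=B)·L_B = 0.31 × 0.357382 = 0.110789
  P(Z=C)·L_C = 0.17 × 0.29116 = 0.0494972
  P(Z=D)·L_D = 0.19 × 0.224748 = 0.0427021
Sum: 0.114849 + 0.110789 + 0.0494972 + 0.0427021 = 0.317836
P(Cluster A | x) = 0.114849 / 0.317836 ≈ 0.3613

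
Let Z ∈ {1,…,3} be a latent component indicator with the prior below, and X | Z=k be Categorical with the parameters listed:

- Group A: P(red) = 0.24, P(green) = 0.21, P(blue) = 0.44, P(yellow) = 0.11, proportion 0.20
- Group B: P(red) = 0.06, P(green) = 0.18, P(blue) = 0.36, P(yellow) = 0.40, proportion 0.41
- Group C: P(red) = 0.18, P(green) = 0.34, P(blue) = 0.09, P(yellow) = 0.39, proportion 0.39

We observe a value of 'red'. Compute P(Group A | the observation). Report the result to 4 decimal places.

The responsibility of component k is w_k f_k(x) divided by Σ_j w_j f_j(x).
Evaluate each component's likelihood at the observed value:
  f_A = P(red | comp) = 0.24
  f_B = P(red | comp) = 0.06
  f_C = P(red | comp) = 0.18
Unnormalised posteriors:
  w_A·f_A = 0.20 × 0.24 = 0.048
  w_B·f_B = 0.41 × 0.06 = 0.0246
  w_C·f_C = 0.39 × 0.18 = 0.0702
Denominator: 0.048 + 0.0246 + 0.0702 = 0.1428
P(Group A | x) ≈ 0.3361

0.3361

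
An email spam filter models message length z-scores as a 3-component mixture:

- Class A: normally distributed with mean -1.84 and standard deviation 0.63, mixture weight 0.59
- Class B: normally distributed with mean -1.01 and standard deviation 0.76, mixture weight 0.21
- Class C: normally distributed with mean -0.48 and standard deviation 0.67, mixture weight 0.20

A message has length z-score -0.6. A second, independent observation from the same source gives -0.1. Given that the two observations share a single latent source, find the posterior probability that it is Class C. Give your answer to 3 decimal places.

0.702

The responsibility of component k is P(Z=k) f_k(x) divided by Σ_j P(Z=j) f_j(x).
Since both observations come from the same component, the likelihood for component k is f_k(x₁)·f_k(x₂).
  f_A = [0.0912717] × [0.0139683] = 0.00127491
  f_B = [0.453837] × [0.256315] = 0.116325
  f_C = [0.585962] × [0.506972] = 0.297067
Unnormalised posteriors:
  P(Z=A)·f_A = 0.59 × 0.00127491 = 0.000752199
  P(Z=B)·f_B = 0.21 × 0.116325 = 0.0244283
  P(Z=C)·f_C = 0.20 × 0.297067 = 0.0594133
Marginal: 0.000752199 + 0.0244283 + 0.0594133 = 0.0845938
So the posterior for Class C is 0.0594133 / 0.0845938 ≈ 0.702.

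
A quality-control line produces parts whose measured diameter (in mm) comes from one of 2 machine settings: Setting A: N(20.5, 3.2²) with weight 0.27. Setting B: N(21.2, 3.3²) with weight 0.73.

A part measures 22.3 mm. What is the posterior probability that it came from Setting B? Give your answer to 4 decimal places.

The responsibility of component k is π_k f_k(x) divided by Σ_j π_j f_j(x).
Evaluate each component's likelihood at the observed value:
  L_A = (1/(3.2·√(2π)))·exp(−(22.3−20.5)²/(2·3.2²)) = 0.124669·exp(-0.15820) = 0.106427
  L_B = (1/(3.3·√(2π)))·exp(−(22.3−21.2)²/(2·3.3²)) = 0.120892·exp(-0.05556) = 0.114359
Multiply by the mixture weights:
  π_A·L_A = 0.27 × 0.106427 = 0.0287354
  π_B·L_B = 0.73 × 0.114359 = 0.0834817
Evidence: 0.0287354 + 0.0834817 = 0.112217
So the posterior for Setting B is 0.0834817 / 0.112217 ≈ 0.7439.

0.7439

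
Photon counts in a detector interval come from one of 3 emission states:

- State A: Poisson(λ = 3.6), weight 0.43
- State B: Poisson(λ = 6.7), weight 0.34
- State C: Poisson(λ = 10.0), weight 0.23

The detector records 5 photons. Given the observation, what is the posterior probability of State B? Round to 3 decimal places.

0.409

The responsibility of component k is π_k f_k(x) divided by Σ_j π_j f_j(x).
Evaluate each component's likelihood at the observed value:
  p_A = 0.13768
  p_B = 0.13849
  p_C = 0.0378333
Weight by the priors:
  π_A·p_A = 0.43 × 0.13768 = 0.0592024
  π_B·p_B = 0.34 × 0.13849 = 0.0470867
  π_C·p_C = 0.23 × 0.0378333 = 0.00870165
Denominator: 0.0592024 + 0.0470867 + 0.00870165 = 0.114991
Responsibility of State B: 0.0470867 / 0.114991 ≈ 0.409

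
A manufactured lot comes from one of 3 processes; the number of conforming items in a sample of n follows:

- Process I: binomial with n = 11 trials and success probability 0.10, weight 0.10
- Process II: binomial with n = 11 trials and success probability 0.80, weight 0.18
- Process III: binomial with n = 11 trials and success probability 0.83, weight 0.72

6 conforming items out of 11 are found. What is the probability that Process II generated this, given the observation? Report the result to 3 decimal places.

By Bayes' theorem, P(k | x) = π_k f_k(x) / Σ_j π_j f_j(x).
Binomial probabilities:
  L_I = 0.000272806
  L_II = 0.0387554
  L_III = 0.0214464
Unnormalised posteriors:
  π_I·L_I = 0.10 × 0.000272806 = 2.72806e-05
  π_II·L_II = 0.18 × 0.0387554 = 0.00697597
  π_III·L_III = 0.72 × 0.0214464 = 0.0154414
Sum: 2.72806e-05 + 0.00697597 + 0.0154414 = 0.0224447
Responsibility of Process II: 0.00697597 / 0.0224447 ≈ 0.311

0.311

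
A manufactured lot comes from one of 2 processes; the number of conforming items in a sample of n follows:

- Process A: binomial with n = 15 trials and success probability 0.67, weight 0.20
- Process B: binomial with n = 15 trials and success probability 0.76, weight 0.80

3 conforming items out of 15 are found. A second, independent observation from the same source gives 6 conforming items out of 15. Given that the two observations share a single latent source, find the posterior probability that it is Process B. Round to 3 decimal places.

0.015

Apply Bayes' rule: the posterior for each component is proportional to its prior times its likelihood at x.
Since both observations come from the same component, the likelihood for component k is f_k(x₁)·f_k(x₂).
  p_A = [C(15,3)·0.67^3·0.33^12 = 455·0.300763·1.66789e-06 = 0.000228246] × [0.0210125] = 4.79603e-06
  p_B = [C(15,3)·0.76^3·0.24^12 = 455·0.438976·3.65203e-08 = 7.29436e-06] × [0.00254793] = 1.85855e-08
Prior × likelihood for each component:
  π_A·p_A = 0.20 × 4.79603e-06 = 9.59205e-07
  π_B·p_B = 0.80 × 1.85855e-08 = 1.48684e-08
Denominator: 9.59205e-07 + 1.48684e-08 = 9.74073e-07
P(Process B | data) ≈ 0.015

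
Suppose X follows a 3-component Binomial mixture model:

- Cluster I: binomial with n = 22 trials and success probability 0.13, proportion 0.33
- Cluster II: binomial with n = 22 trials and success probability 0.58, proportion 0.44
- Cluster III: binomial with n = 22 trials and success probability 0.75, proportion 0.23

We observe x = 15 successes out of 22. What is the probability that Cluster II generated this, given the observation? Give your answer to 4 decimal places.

0.6046

P(component k | x) = w_k·f_k(x) / marginal(x), where marginal(x) = Σ_j w_j·f_j(x).
Binomial probabilities:
  L_I = 3.29323e-09
  L_II = 0.111174
  L_III = 0.139103
Unnormalised posteriors:
  w_I·L_I = 0.33 × 3.29323e-09 = 1.08676e-09
  w_II·L_II = 0.44 × 0.111174 = 0.0489164
  w_III·L_III = 0.23 × 0.139103 = 0.0319936
Normaliser: 1.08676e-09 + 0.0489164 + 0.0319936 = 0.08091
P(Cluster II | data) ≈ 0.6046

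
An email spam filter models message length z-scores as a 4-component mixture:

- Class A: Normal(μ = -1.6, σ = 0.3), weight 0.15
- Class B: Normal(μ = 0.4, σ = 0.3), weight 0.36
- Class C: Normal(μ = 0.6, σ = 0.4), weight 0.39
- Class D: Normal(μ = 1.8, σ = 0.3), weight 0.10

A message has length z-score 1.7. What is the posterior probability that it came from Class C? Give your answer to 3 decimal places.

Apply Bayes' rule: the posterior for each component is proportional to its prior times its likelihood at x.
Evaluate each component's likelihood at the observed value:
  p_A = 7.06273e-27
  p_B = 0.000111236
  p_C = 0.0227339
  p_D = 1.25794
Multiply by the mixture weights:
  w_A·p_A = 0.15 × 7.06273e-27 = 1.05941e-27
  w_B·p_B = 0.36 × 0.000111236 = 4.0045e-05
  w_C·p_C = 0.39 × 0.0227339 = 0.00886622
  w_D·p_D = 0.10 × 1.25794 = 0.125794
Sum: 1.05941e-27 + 4.0045e-05 + 0.00886622 + 0.125794 = 0.134701
P(Class C | the observation) ≈ 0.066

0.066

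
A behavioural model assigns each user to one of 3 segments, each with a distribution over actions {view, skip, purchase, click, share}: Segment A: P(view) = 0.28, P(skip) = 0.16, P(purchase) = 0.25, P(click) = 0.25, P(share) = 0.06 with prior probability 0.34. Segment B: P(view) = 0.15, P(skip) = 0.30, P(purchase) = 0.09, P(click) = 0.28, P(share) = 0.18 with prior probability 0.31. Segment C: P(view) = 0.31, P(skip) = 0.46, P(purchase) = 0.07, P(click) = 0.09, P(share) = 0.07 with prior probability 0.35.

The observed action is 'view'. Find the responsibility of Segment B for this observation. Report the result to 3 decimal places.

Posterior ∝ prior × likelihood, so P(k | x) ∝ π_k f_k(x); normalise over all components.
Evaluate each component's likelihood at the observed value:
  f_A = P(view | comp) = 0.28
  f_B = P(view | comp) = 0.15
  f_C = P(view | comp) = 0.31
Weight by the priors:
  π_A·f_A = 0.34 × 0.28 = 0.0952
  π_B·f_B = 0.31 × 0.15 = 0.0465
  π_C·f_C = 0.35 × 0.31 = 0.1085
Evidence: 0.0952 + 0.0465 + 0.1085 = 0.2502
P(Segment B | data) ≈ 0.186

0.186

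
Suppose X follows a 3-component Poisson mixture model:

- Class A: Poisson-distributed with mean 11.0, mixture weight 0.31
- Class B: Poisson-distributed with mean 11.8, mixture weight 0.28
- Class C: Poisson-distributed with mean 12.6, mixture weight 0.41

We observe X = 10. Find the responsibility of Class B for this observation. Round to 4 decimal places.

0.2866

By Bayes' theorem, P(k | x) = P(Z=k) f_k(x) / Σ_j P(Z=j) f_j(x).
Poisson probabilities:
  f_A = e^(−11.0)·11.0^10/10! = 0.119378
  f_B = e^(−11.8)·11.8^10/10! = 0.108239
  f_C = e^(−12.6)·12.6^10/10! = 0.0937199
Multiply by the mixture weights:
  P(Z=A)·f_A = 0.31 × 0.119378 = 0.0370072
  P(Z=B)·f_B = 0.28 × 0.108239 = 0.0303068
  P(Z=C)·f_C = 0.41 × 0.0937199 = 0.0384252
Denominator: 0.0370072 + 0.0303068 + 0.0384252 = 0.105739
P(Class B | x) = 0.0303068 / 0.105739 ≈ 0.2866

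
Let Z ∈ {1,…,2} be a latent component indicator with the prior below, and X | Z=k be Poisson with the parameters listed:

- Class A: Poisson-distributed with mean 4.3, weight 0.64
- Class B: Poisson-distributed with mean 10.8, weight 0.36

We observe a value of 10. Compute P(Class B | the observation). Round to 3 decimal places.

The responsibility of component k is w_k f_k(x) divided by Σ_j w_j f_j(x).
Component likelihoods at x = 10:
  f_A = e^(−4.3)·4.3^10/10! = 0.00808082
  f_B = e^(−10.8)·10.8^10/10! = 0.121365
Weight by the priors:
  w_A·f_A = 0.64 × 0.00808082 = 0.00517172
  w_B·f_B = 0.36 × 0.121365 = 0.0436915
Marginal: 0.00517172 + 0.0436915 = 0.0488632
So the posterior for Class B is 0.0436915 / 0.0488632 ≈ 0.894.

0.894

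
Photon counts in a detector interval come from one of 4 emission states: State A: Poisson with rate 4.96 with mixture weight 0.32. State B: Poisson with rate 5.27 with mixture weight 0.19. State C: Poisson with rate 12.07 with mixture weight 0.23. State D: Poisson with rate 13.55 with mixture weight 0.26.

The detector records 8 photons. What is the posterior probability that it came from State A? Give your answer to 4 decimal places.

0.3451

Posterior ∝ prior × likelihood, so P(k | x) ∝ π_k f_k(x); normalise over all components.
Poisson probabilities:
  f_A = e^(−4.96)·4.96^8/8! = 0.0637136
  f_B = e^(−5.27)·5.27^8/8! = 0.0758984
  f_C = e^(−12.07)·12.07^8/8! = 0.0640034
  f_D = e^(−13.55)·13.55^8/8! = 0.0367539
Multiply by the mixture weights:
  π_A·f_A = 0.32 × 0.0637136 = 0.0203884
  π_B·f_B = 0.19 × 0.0758984 = 0.0144207
  π_C·f_C = 0.23 × 0.0640034 = 0.0147208
  π_D·f_D = 0.26 × 0.0367539 = 0.00955602
Denominator: 0.0203884 + 0.0144207 + 0.0147208 + 0.00955602 = 0.0590859
P(State A | data) = 0.0203884 / 0.0590859 ≈ 0.3451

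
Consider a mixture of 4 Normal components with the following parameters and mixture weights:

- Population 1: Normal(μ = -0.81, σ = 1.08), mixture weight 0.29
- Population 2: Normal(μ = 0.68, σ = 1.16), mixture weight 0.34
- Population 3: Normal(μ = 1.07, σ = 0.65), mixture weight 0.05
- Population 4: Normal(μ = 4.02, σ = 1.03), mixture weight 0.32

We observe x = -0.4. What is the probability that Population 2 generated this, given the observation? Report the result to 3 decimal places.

0.426

By Bayes' theorem, P(k | x) = P(Z=k) f_k(x) / Σ_j P(Z=j) f_j(x).
Component likelihoods at x = -0.4:
  L_1 = (1/(1.08·√(2π)))·exp(−(-0.4−-0.81)²/(2·1.08²)) = 0.369391·exp(-0.07206) = 0.343709
  L_2 = (1/(1.16·√(2π)))·exp(−(-0.4−0.68)²/(2·1.16²)) = 0.343916·exp(-0.43341) = 0.222958
  L_3 = (1/(0.65·√(2π)))·exp(−(-0.4−1.07)²/(2·0.65²)) = 0.613757·exp(-2.55728) = 0.0475757
  L_4 = (1/(1.03·√(2π)))·exp(−(-0.4−4.02)²/(2·1.03²)) = 0.387323·exp(-9.20747) = 3.88438e-05
Prior × likelihood for each component:
  P(Z=1)·L_1 = 0.29 × 0.343709 = 0.0996757
  P(Z=2)·L_2 = 0.34 × 0.222958 = 0.0758058
  P(Z=3)·L_3 = 0.05 × 0.0475757 = 0.00237878
  P(Z=4)·L_4 = 0.32 × 3.88438e-05 = 1.243e-05
Normaliser: 0.0996757 + 0.0758058 + 0.00237878 + 1.243e-05 = 0.177873
P(Population 2 | -0.4) = 0.0758058 / 0.177873 ≈ 0.426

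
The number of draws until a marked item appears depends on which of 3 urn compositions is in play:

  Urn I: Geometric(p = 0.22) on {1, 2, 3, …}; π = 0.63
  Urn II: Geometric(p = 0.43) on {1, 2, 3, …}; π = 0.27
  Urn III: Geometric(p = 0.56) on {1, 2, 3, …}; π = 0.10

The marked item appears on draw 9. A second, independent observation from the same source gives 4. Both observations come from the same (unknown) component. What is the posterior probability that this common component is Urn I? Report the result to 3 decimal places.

0.949

Apply Bayes' rule: the posterior for each component is proportional to its prior times its likelihood at x.
Since both observations come from the same component, the likelihood for component k is f_k(x₁)·f_k(x₂).
  L_I = [0.0301425] × [0.104401] = 0.00314692
  L_II = [0.00479145] × [0.079633] = 0.000381558
  L_III = [0.000786701] × [0.047703] = 3.7528e-05
Multiply by the mixture weights:
  w_I·L_I = 0.63 × 0.00314692 = 0.00198256
  w_II·L_II = 0.27 × 0.000381558 = 0.000103021
  w_III·L_III = 0.10 × 3.7528e-05 = 3.7528e-06
Sum: 0.00198256 + 0.000103021 + 3.7528e-06 = 0.00208933
So the posterior for Urn I is 0.00198256 / 0.00208933 ≈ 0.949.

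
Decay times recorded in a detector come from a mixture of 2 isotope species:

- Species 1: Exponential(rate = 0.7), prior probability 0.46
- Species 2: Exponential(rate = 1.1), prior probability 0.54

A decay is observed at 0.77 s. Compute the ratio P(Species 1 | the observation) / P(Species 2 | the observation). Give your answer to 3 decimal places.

0.738

Since P(k|x) ∝ π_k f_k(x), the posterior odds are π_i f_i(x) / (π_j f_j(x)).
Evaluate each component's likelihood at the observed value:
  L_1 = 0.7·e^(−0.7·0.77) = 0.7·e^(−0.5390) = 0.408332
  L_2 = 1.1·e^(−1.1·0.77) = 1.1·e^(−0.8470) = 0.471569
Odds = (0.46/0.54) × (0.408332/0.471569) = 0.851852 × 0.865901 ≈ 0.738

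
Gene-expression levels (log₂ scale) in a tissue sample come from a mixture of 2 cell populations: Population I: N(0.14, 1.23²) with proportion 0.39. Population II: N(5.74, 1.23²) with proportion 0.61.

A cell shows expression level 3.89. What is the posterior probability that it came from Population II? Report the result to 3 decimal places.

0.981

The responsibility of component k is P(Z=k) f_k(x) divided by Σ_j P(Z=j) f_j(x).
Evaluate each component's likelihood at the observed value:
  p_I = (1/(1.23·√(2π)))·exp(−(3.89−0.14)²/(2·1.23²)) = 0.324343·exp(-4.64753) = 0.00310891
  p_II = (1/(1.23·√(2π)))·exp(−(3.89−5.74)²/(2·1.23²)) = 0.324343·exp(-1.13111) = 0.104658
Multiply by the mixture weights:
  P(Z=I)·p_I = 0.39 × 0.00310891 = 0.00121247
  P(Z=II)·p_II = 0.61 × 0.104658 = 0.0638413
Normaliser: 0.00121247 + 0.0638413 = 0.0650538
P(Population II | data) = 0.0638413 / 0.0650538 ≈ 0.981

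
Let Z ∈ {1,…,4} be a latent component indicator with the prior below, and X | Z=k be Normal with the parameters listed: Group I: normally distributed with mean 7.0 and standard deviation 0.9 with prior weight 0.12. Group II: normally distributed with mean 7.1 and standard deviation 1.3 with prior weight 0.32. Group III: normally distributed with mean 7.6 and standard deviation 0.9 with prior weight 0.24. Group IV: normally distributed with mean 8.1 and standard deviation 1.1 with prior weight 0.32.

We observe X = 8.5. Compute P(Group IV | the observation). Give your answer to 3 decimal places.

By Bayes' theorem, P(k | x) = P(Z=k) f_k(x) / Σ_j P(Z=j) f_j(x).
Normal densities:
  L_I = (1/(0.9·√(2π)))·exp(−(8.5−7.0)²/(2·0.9²)) = 0.443269·exp(-1.38889) = 0.11053
  L_II = (1/(1.3·√(2π)))·exp(−(8.5−7.1)²/(2·1.3²)) = 0.306879·exp(-0.57988) = 0.171841
  L_III = (1/(0.9·√(2π)))·exp(−(8.5−7.6)²/(2·0.9²)) = 0.443269·exp(-0.50000) = 0.268856
  L_IV = (1/(1.1·√(2π)))·exp(−(8.5−8.1)²/(2·1.1²)) = 0.362675·exp(-0.06612) = 0.339472
Multiply by the mixture weights:
  P(Z=I)·L_I = 0.12 × 0.11053 = 0.0132636
  P(Z=II)·L_II = 0.32 × 0.171841 = 0.0549892
  P(Z=III)·L_III = 0.24 × 0.268856 = 0.0645255
  P(Z=IV)·L_IV = 0.32 × 0.339472 = 0.108631
Marginal: 0.0132636 + 0.0549892 + 0.0645255 + 0.108631 = 0.241409
Responsibility of Group IV: 0.108631 / 0.241409 ≈ 0.450

0.450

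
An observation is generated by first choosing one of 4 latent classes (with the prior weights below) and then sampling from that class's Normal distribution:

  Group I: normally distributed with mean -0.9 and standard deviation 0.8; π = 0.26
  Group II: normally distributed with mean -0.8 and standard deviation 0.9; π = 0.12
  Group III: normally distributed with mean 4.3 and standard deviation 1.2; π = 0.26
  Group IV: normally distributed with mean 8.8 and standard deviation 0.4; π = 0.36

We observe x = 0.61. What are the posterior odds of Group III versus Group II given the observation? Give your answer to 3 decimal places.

Posterior odds = (P(Z=i) f_i(x)) / (P(Z=j) f_j(x)); the normalising sum cancels.
Component likelihoods at x = 0.61:
  f_I = 0.0839845
  f_II = 0.129925
  f_III = 0.0029408
  f_IV = 9.22916e-92
Posterior odds = (P(Z=III)·f_III) / (P(Z=II)·f_II) = (0.26·0.0029408) / (0.12·0.129925) = 0.000764609 / 0.015591 ≈ 0.049

0.049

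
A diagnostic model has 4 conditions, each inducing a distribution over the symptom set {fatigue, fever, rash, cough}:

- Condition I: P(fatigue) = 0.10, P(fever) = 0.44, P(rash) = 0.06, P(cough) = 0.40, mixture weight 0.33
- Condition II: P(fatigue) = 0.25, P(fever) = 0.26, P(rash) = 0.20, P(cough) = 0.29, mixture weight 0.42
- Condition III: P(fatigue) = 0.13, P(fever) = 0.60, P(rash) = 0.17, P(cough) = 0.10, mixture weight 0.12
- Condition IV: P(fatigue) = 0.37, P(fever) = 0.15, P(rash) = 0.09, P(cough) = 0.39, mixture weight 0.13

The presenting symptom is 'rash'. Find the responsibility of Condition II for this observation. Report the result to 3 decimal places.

0.618

Posterior ∝ prior × likelihood, so P(k | x) ∝ P(Z=k) f_k(x); normalise over all components.
Evaluate each component's likelihood at the observed value:
  p_I = 0.06
  p_II = 0.2
  p_III = 0.17
  p_IV = 0.09
Multiply by the mixture weights:
  P(Z=I)·p_I = 0.33 × 0.06 = 0.0198
  P(Z=II)·p_II = 0.42 × 0.2 = 0.084
  P(Z=III)·p_III = 0.12 × 0.17 = 0.0204
  P(Z=IV)·p_IV = 0.13 × 0.09 = 0.0117
Denominator: 0.0198 + 0.084 + 0.0204 + 0.0117 = 0.1359
So the posterior for Condition II is 0.084 / 0.1359 ≈ 0.618.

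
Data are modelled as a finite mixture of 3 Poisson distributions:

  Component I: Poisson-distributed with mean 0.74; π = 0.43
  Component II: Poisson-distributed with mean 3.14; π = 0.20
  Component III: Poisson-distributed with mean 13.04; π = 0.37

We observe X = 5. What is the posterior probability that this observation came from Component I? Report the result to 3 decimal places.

0.015

By Bayes' theorem, P(k | x) = w_k f_k(x) / Σ_j w_j f_j(x).
Evaluate each component's likelihood at the observed value:
  L_I = e^(−0.74)·0.74^5/5! = 0.000882266
  L_II = e^(−3.14)·3.14^5/5! = 0.110099
  L_III = e^(−13.04)·13.04^5/5! = 0.00682349
Weight by the priors:
  w_I·L_I = 0.43 × 0.000882266 = 0.000379374
  w_II·L_II = 0.20 × 0.110099 = 0.0220197
  w_III·L_III = 0.37 × 0.00682349 = 0.00252469
Sum: 0.000379374 + 0.0220197 + 0.00252469 = 0.0249238
P(Component I | x) = 0.000379374 / 0.0249238 ≈ 0.015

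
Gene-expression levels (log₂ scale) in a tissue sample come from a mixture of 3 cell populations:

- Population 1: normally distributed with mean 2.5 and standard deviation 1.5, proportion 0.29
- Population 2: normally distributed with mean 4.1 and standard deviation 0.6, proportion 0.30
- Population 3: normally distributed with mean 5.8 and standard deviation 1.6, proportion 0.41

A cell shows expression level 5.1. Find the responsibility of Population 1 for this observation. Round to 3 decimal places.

0.107

Posterior ∝ prior × likelihood, so P(k | x) ∝ π_k f_k(x); normalise over all components.
Evaluate each component's likelihood at the observed value:
  p_1 = (1/(1.5·√(2π)))·exp(−(5.1−2.5)²/(2·1.5²)) = 0.265962·exp(-1.50222) = 0.0592123
  p_2 = (1/(0.6·√(2π)))·exp(−(5.1−4.1)²/(2·0.6²)) = 0.664904·exp(-1.38889) = 0.165795
  p_3 = (1/(1.6·√(2π)))·exp(−(5.1−5.8)²/(2·1.6²)) = 0.249339·exp(-0.09570) = 0.226583
Prior × likelihood for each component:
  π_1·p_1 = 0.29 × 0.0592123 = 0.0171716
  π_2·p_2 = 0.30 × 0.165795 = 0.0497386
  π_3·p_3 = 0.41 × 0.226583 = 0.0928989
Marginal: 0.0171716 + 0.0497386 + 0.0928989 = 0.159809
P(Population 1 | 5.1) ≈ 0.107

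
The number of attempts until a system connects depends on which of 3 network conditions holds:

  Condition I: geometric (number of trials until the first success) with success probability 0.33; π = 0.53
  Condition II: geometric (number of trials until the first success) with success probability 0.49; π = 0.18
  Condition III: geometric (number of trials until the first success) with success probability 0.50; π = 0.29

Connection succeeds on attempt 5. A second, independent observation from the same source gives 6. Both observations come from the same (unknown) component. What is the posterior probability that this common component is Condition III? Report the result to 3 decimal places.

0.078

By Bayes' theorem, P(k | x) = π_k f_k(x) / Σ_j π_j f_j(x).
Since both observations come from the same component, the likelihood for component k is f_k(x₁)·f_k(x₂).
  p_I = [0.33·(1−0.33)^4 = 0.33·0.201511 = 0.0664987] × [0.0445541] = 0.00296279
  p_II = [0.49·(1−0.49)^4 = 0.49·0.067652 = 0.0331495] × [0.0169062] = 0.000560433
  p_III = [0.50·(1−0.50)^4 = 0.50·0.0625 = 0.03125] × [0.015625] = 0.000488281
Unnormalised posteriors:
  π_I·p_I = 0.53 × 0.00296279 = 0.00157028
  π_II·p_II = 0.18 × 0.000560433 = 0.000100878
  π_III·p_III = 0.29 × 0.000488281 = 0.000141602
Marginal: 0.00157028 + 0.000100878 + 0.000141602 = 0.00181276
P(Condition III | x) = 0.000141602 / 0.00181276 ≈ 0.078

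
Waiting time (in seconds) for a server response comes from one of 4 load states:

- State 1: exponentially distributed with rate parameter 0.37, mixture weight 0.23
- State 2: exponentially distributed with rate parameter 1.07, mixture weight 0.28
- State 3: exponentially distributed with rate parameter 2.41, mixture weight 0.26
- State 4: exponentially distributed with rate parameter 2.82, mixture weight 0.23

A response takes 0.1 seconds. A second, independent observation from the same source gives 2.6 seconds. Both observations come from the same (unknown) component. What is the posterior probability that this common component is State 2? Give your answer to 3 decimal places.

0.547

The responsibility of component k is π_k f_k(x) divided by Σ_j π_j f_j(x).
Since both observations come from the same component, the likelihood for component k is f_k(x₁)·f_k(x₂).
  p_1 = [0.37·e^(−0.37·0.1) = 0.37·e^(−0.0370) = 0.35656] × [0.141387] = 0.0504131
  p_2 = [1.07·e^(−1.07·0.1) = 1.07·e^(−0.1070) = 0.961422] × [0.0662486] = 0.0636929
  p_3 = [2.41·e^(−2.41·0.1) = 2.41·e^(−0.2410) = 1.89388] × [0.00457855] = 0.00867121
  p_4 = [2.82·e^(−2.82·0.1) = 2.82·e^(−0.2820) = 2.12705] × [0.00184502] = 0.00392446
Prior × likelihood for each component:
  π_1·p_1 = 0.23 × 0.0504131 = 0.011595
  π_2·p_2 = 0.28 × 0.0636929 = 0.017834
  π_3·p_3 = 0.26 × 0.00867121 = 0.00225452
  π_4·p_4 = 0.23 × 0.00392446 = 0.000902626
Evidence: 0.011595 + 0.017834 + 0.00225452 + 0.000902626 = 0.0325862
Responsibility of State 2: 0.017834 / 0.0325862 ≈ 0.547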